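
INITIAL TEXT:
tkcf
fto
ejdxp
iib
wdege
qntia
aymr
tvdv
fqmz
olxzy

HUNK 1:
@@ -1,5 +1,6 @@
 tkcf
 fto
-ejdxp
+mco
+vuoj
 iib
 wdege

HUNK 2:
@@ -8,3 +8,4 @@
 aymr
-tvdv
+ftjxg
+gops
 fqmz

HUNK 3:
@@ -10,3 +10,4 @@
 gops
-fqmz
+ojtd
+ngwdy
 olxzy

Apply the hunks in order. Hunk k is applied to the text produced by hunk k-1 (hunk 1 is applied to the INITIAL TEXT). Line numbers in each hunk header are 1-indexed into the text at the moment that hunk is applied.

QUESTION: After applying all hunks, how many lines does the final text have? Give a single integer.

Answer: 13

Derivation:
Hunk 1: at line 1 remove [ejdxp] add [mco,vuoj] -> 11 lines: tkcf fto mco vuoj iib wdege qntia aymr tvdv fqmz olxzy
Hunk 2: at line 8 remove [tvdv] add [ftjxg,gops] -> 12 lines: tkcf fto mco vuoj iib wdege qntia aymr ftjxg gops fqmz olxzy
Hunk 3: at line 10 remove [fqmz] add [ojtd,ngwdy] -> 13 lines: tkcf fto mco vuoj iib wdege qntia aymr ftjxg gops ojtd ngwdy olxzy
Final line count: 13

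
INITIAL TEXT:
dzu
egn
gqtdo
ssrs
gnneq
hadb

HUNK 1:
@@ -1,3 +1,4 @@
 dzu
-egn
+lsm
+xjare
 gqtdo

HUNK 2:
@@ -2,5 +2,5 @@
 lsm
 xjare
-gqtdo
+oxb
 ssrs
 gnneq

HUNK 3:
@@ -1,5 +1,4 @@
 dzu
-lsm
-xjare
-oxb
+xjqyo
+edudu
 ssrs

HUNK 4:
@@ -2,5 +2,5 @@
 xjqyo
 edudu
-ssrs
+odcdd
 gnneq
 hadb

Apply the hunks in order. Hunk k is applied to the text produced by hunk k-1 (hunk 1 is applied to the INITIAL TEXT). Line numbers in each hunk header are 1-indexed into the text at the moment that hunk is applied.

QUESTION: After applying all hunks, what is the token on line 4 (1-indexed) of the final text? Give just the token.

Answer: odcdd

Derivation:
Hunk 1: at line 1 remove [egn] add [lsm,xjare] -> 7 lines: dzu lsm xjare gqtdo ssrs gnneq hadb
Hunk 2: at line 2 remove [gqtdo] add [oxb] -> 7 lines: dzu lsm xjare oxb ssrs gnneq hadb
Hunk 3: at line 1 remove [lsm,xjare,oxb] add [xjqyo,edudu] -> 6 lines: dzu xjqyo edudu ssrs gnneq hadb
Hunk 4: at line 2 remove [ssrs] add [odcdd] -> 6 lines: dzu xjqyo edudu odcdd gnneq hadb
Final line 4: odcdd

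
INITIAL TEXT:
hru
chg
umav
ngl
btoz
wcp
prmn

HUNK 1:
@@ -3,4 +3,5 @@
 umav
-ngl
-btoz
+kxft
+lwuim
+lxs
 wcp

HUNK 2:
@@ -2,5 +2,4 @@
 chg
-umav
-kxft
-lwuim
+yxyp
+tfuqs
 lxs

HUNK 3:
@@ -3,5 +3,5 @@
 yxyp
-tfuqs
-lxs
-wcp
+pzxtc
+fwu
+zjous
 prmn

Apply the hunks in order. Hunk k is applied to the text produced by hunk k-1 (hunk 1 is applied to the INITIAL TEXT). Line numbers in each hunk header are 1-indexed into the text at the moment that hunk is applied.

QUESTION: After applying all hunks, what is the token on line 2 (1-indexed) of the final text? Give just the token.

Hunk 1: at line 3 remove [ngl,btoz] add [kxft,lwuim,lxs] -> 8 lines: hru chg umav kxft lwuim lxs wcp prmn
Hunk 2: at line 2 remove [umav,kxft,lwuim] add [yxyp,tfuqs] -> 7 lines: hru chg yxyp tfuqs lxs wcp prmn
Hunk 3: at line 3 remove [tfuqs,lxs,wcp] add [pzxtc,fwu,zjous] -> 7 lines: hru chg yxyp pzxtc fwu zjous prmn
Final line 2: chg

Answer: chg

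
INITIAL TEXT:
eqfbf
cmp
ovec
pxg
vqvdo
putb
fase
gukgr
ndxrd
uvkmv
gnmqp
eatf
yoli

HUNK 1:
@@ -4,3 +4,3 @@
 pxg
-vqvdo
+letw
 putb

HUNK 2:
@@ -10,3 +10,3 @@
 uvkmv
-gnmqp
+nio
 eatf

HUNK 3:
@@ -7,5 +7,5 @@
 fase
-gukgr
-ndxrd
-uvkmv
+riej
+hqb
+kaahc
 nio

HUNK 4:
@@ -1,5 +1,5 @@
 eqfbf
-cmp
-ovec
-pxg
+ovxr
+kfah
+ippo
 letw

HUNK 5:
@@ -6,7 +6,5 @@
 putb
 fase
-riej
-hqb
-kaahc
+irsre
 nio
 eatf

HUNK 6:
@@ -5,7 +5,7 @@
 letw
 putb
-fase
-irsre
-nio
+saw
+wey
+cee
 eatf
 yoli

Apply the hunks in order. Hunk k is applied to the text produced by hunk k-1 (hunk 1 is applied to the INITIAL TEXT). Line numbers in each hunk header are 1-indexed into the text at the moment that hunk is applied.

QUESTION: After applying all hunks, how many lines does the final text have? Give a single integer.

Hunk 1: at line 4 remove [vqvdo] add [letw] -> 13 lines: eqfbf cmp ovec pxg letw putb fase gukgr ndxrd uvkmv gnmqp eatf yoli
Hunk 2: at line 10 remove [gnmqp] add [nio] -> 13 lines: eqfbf cmp ovec pxg letw putb fase gukgr ndxrd uvkmv nio eatf yoli
Hunk 3: at line 7 remove [gukgr,ndxrd,uvkmv] add [riej,hqb,kaahc] -> 13 lines: eqfbf cmp ovec pxg letw putb fase riej hqb kaahc nio eatf yoli
Hunk 4: at line 1 remove [cmp,ovec,pxg] add [ovxr,kfah,ippo] -> 13 lines: eqfbf ovxr kfah ippo letw putb fase riej hqb kaahc nio eatf yoli
Hunk 5: at line 6 remove [riej,hqb,kaahc] add [irsre] -> 11 lines: eqfbf ovxr kfah ippo letw putb fase irsre nio eatf yoli
Hunk 6: at line 5 remove [fase,irsre,nio] add [saw,wey,cee] -> 11 lines: eqfbf ovxr kfah ippo letw putb saw wey cee eatf yoli
Final line count: 11

Answer: 11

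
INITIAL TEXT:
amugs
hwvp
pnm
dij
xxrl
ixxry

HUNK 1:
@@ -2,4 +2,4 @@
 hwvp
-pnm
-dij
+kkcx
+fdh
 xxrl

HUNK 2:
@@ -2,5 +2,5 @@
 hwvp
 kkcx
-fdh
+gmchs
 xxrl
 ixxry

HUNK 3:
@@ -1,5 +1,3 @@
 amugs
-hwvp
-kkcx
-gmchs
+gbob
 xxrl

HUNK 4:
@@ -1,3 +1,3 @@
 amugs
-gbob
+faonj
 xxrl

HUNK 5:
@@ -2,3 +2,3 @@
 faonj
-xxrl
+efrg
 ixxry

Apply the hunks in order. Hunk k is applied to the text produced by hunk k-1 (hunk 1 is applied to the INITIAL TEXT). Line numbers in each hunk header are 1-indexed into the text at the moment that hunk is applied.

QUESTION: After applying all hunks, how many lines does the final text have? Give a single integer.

Answer: 4

Derivation:
Hunk 1: at line 2 remove [pnm,dij] add [kkcx,fdh] -> 6 lines: amugs hwvp kkcx fdh xxrl ixxry
Hunk 2: at line 2 remove [fdh] add [gmchs] -> 6 lines: amugs hwvp kkcx gmchs xxrl ixxry
Hunk 3: at line 1 remove [hwvp,kkcx,gmchs] add [gbob] -> 4 lines: amugs gbob xxrl ixxry
Hunk 4: at line 1 remove [gbob] add [faonj] -> 4 lines: amugs faonj xxrl ixxry
Hunk 5: at line 2 remove [xxrl] add [efrg] -> 4 lines: amugs faonj efrg ixxry
Final line count: 4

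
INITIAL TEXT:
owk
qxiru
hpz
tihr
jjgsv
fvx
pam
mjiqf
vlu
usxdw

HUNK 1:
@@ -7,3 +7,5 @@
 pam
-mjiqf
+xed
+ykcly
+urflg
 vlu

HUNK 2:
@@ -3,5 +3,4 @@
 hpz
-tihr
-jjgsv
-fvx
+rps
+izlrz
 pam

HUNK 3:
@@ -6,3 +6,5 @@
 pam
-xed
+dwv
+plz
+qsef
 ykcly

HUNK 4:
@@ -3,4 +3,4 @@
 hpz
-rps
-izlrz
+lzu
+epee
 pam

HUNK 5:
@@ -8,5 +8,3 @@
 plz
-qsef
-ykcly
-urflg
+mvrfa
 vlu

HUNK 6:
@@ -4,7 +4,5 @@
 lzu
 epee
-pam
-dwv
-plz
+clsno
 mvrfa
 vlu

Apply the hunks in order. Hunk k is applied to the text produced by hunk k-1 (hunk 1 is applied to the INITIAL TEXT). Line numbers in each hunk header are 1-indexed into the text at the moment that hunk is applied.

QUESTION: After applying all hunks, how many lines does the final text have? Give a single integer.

Hunk 1: at line 7 remove [mjiqf] add [xed,ykcly,urflg] -> 12 lines: owk qxiru hpz tihr jjgsv fvx pam xed ykcly urflg vlu usxdw
Hunk 2: at line 3 remove [tihr,jjgsv,fvx] add [rps,izlrz] -> 11 lines: owk qxiru hpz rps izlrz pam xed ykcly urflg vlu usxdw
Hunk 3: at line 6 remove [xed] add [dwv,plz,qsef] -> 13 lines: owk qxiru hpz rps izlrz pam dwv plz qsef ykcly urflg vlu usxdw
Hunk 4: at line 3 remove [rps,izlrz] add [lzu,epee] -> 13 lines: owk qxiru hpz lzu epee pam dwv plz qsef ykcly urflg vlu usxdw
Hunk 5: at line 8 remove [qsef,ykcly,urflg] add [mvrfa] -> 11 lines: owk qxiru hpz lzu epee pam dwv plz mvrfa vlu usxdw
Hunk 6: at line 4 remove [pam,dwv,plz] add [clsno] -> 9 lines: owk qxiru hpz lzu epee clsno mvrfa vlu usxdw
Final line count: 9

Answer: 9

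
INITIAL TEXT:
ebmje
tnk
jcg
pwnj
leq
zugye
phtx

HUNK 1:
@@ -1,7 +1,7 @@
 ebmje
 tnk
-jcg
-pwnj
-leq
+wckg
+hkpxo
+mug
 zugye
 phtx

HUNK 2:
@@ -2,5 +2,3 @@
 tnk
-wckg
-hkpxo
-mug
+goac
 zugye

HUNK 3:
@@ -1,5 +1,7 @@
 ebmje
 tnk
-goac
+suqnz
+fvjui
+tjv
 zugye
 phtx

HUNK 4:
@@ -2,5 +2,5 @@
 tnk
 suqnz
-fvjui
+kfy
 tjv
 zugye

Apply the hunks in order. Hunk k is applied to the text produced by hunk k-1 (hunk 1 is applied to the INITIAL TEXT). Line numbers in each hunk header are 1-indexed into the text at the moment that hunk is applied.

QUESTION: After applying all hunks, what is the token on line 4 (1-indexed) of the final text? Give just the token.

Answer: kfy

Derivation:
Hunk 1: at line 1 remove [jcg,pwnj,leq] add [wckg,hkpxo,mug] -> 7 lines: ebmje tnk wckg hkpxo mug zugye phtx
Hunk 2: at line 2 remove [wckg,hkpxo,mug] add [goac] -> 5 lines: ebmje tnk goac zugye phtx
Hunk 3: at line 1 remove [goac] add [suqnz,fvjui,tjv] -> 7 lines: ebmje tnk suqnz fvjui tjv zugye phtx
Hunk 4: at line 2 remove [fvjui] add [kfy] -> 7 lines: ebmje tnk suqnz kfy tjv zugye phtx
Final line 4: kfy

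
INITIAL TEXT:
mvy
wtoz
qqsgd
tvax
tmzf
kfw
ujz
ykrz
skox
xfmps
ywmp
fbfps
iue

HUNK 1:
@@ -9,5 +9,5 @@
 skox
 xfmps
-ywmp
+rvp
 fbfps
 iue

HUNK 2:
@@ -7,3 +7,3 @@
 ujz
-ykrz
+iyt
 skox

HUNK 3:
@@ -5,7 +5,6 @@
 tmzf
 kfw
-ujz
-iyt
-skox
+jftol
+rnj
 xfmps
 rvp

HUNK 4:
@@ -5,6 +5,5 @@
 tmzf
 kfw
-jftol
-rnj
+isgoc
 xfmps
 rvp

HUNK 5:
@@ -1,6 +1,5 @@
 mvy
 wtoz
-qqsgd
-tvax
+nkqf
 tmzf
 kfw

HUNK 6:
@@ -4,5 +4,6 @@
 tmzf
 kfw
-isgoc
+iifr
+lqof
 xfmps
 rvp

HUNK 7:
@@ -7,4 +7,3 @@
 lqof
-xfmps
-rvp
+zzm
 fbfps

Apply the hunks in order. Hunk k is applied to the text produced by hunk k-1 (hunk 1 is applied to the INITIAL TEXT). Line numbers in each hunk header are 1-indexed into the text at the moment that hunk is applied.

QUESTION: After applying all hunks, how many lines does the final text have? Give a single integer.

Hunk 1: at line 9 remove [ywmp] add [rvp] -> 13 lines: mvy wtoz qqsgd tvax tmzf kfw ujz ykrz skox xfmps rvp fbfps iue
Hunk 2: at line 7 remove [ykrz] add [iyt] -> 13 lines: mvy wtoz qqsgd tvax tmzf kfw ujz iyt skox xfmps rvp fbfps iue
Hunk 3: at line 5 remove [ujz,iyt,skox] add [jftol,rnj] -> 12 lines: mvy wtoz qqsgd tvax tmzf kfw jftol rnj xfmps rvp fbfps iue
Hunk 4: at line 5 remove [jftol,rnj] add [isgoc] -> 11 lines: mvy wtoz qqsgd tvax tmzf kfw isgoc xfmps rvp fbfps iue
Hunk 5: at line 1 remove [qqsgd,tvax] add [nkqf] -> 10 lines: mvy wtoz nkqf tmzf kfw isgoc xfmps rvp fbfps iue
Hunk 6: at line 4 remove [isgoc] add [iifr,lqof] -> 11 lines: mvy wtoz nkqf tmzf kfw iifr lqof xfmps rvp fbfps iue
Hunk 7: at line 7 remove [xfmps,rvp] add [zzm] -> 10 lines: mvy wtoz nkqf tmzf kfw iifr lqof zzm fbfps iue
Final line count: 10

Answer: 10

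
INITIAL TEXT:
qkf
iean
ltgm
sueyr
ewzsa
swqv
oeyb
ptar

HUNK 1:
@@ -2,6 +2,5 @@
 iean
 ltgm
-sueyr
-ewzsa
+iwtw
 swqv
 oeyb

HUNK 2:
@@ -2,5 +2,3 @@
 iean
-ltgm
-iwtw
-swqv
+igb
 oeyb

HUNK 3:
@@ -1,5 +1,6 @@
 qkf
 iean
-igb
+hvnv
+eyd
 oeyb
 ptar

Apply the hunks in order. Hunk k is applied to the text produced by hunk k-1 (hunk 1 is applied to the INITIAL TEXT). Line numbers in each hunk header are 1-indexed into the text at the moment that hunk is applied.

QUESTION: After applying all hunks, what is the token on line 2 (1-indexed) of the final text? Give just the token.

Answer: iean

Derivation:
Hunk 1: at line 2 remove [sueyr,ewzsa] add [iwtw] -> 7 lines: qkf iean ltgm iwtw swqv oeyb ptar
Hunk 2: at line 2 remove [ltgm,iwtw,swqv] add [igb] -> 5 lines: qkf iean igb oeyb ptar
Hunk 3: at line 1 remove [igb] add [hvnv,eyd] -> 6 lines: qkf iean hvnv eyd oeyb ptar
Final line 2: iean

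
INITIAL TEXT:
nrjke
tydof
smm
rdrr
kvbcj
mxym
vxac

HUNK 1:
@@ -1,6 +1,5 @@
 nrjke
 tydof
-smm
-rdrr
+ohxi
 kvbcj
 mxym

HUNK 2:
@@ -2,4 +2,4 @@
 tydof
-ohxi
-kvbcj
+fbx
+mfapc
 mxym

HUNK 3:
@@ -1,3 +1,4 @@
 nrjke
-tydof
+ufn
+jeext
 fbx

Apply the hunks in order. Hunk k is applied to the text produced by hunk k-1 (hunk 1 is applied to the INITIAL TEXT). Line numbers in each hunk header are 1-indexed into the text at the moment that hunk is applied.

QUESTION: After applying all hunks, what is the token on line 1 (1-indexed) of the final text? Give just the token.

Answer: nrjke

Derivation:
Hunk 1: at line 1 remove [smm,rdrr] add [ohxi] -> 6 lines: nrjke tydof ohxi kvbcj mxym vxac
Hunk 2: at line 2 remove [ohxi,kvbcj] add [fbx,mfapc] -> 6 lines: nrjke tydof fbx mfapc mxym vxac
Hunk 3: at line 1 remove [tydof] add [ufn,jeext] -> 7 lines: nrjke ufn jeext fbx mfapc mxym vxac
Final line 1: nrjke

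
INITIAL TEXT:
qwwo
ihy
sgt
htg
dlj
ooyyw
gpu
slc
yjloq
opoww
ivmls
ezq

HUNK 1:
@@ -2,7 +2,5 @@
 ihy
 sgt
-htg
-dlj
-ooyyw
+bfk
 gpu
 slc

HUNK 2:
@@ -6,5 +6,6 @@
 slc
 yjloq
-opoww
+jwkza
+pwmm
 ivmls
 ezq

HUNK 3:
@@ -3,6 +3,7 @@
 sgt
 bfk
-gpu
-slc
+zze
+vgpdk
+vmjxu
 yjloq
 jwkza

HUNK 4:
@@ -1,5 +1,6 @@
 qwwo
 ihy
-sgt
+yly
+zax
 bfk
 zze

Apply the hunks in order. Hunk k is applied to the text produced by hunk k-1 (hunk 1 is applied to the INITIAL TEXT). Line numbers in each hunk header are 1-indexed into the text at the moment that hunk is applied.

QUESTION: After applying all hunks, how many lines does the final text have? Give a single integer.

Hunk 1: at line 2 remove [htg,dlj,ooyyw] add [bfk] -> 10 lines: qwwo ihy sgt bfk gpu slc yjloq opoww ivmls ezq
Hunk 2: at line 6 remove [opoww] add [jwkza,pwmm] -> 11 lines: qwwo ihy sgt bfk gpu slc yjloq jwkza pwmm ivmls ezq
Hunk 3: at line 3 remove [gpu,slc] add [zze,vgpdk,vmjxu] -> 12 lines: qwwo ihy sgt bfk zze vgpdk vmjxu yjloq jwkza pwmm ivmls ezq
Hunk 4: at line 1 remove [sgt] add [yly,zax] -> 13 lines: qwwo ihy yly zax bfk zze vgpdk vmjxu yjloq jwkza pwmm ivmls ezq
Final line count: 13

Answer: 13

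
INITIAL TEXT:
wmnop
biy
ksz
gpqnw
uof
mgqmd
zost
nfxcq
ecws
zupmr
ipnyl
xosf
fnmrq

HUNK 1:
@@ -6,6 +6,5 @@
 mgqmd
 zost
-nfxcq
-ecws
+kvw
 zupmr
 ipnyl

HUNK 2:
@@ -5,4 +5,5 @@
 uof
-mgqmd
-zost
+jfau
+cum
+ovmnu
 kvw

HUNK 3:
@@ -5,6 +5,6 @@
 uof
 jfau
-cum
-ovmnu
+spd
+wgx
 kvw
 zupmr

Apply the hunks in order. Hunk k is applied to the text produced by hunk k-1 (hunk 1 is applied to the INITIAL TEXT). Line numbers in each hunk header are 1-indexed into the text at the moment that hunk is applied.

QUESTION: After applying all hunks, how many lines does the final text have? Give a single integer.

Hunk 1: at line 6 remove [nfxcq,ecws] add [kvw] -> 12 lines: wmnop biy ksz gpqnw uof mgqmd zost kvw zupmr ipnyl xosf fnmrq
Hunk 2: at line 5 remove [mgqmd,zost] add [jfau,cum,ovmnu] -> 13 lines: wmnop biy ksz gpqnw uof jfau cum ovmnu kvw zupmr ipnyl xosf fnmrq
Hunk 3: at line 5 remove [cum,ovmnu] add [spd,wgx] -> 13 lines: wmnop biy ksz gpqnw uof jfau spd wgx kvw zupmr ipnyl xosf fnmrq
Final line count: 13

Answer: 13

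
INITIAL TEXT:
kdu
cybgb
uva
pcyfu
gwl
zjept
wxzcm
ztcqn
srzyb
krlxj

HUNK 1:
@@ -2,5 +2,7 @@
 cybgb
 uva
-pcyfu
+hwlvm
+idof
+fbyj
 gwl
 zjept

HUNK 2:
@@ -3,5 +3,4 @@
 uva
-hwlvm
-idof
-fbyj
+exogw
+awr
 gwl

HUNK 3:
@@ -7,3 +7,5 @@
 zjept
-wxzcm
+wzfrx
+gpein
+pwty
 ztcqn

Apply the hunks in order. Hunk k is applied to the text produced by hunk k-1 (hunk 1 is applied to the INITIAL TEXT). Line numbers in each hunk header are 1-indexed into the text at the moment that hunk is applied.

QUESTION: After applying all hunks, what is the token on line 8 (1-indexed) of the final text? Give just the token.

Answer: wzfrx

Derivation:
Hunk 1: at line 2 remove [pcyfu] add [hwlvm,idof,fbyj] -> 12 lines: kdu cybgb uva hwlvm idof fbyj gwl zjept wxzcm ztcqn srzyb krlxj
Hunk 2: at line 3 remove [hwlvm,idof,fbyj] add [exogw,awr] -> 11 lines: kdu cybgb uva exogw awr gwl zjept wxzcm ztcqn srzyb krlxj
Hunk 3: at line 7 remove [wxzcm] add [wzfrx,gpein,pwty] -> 13 lines: kdu cybgb uva exogw awr gwl zjept wzfrx gpein pwty ztcqn srzyb krlxj
Final line 8: wzfrx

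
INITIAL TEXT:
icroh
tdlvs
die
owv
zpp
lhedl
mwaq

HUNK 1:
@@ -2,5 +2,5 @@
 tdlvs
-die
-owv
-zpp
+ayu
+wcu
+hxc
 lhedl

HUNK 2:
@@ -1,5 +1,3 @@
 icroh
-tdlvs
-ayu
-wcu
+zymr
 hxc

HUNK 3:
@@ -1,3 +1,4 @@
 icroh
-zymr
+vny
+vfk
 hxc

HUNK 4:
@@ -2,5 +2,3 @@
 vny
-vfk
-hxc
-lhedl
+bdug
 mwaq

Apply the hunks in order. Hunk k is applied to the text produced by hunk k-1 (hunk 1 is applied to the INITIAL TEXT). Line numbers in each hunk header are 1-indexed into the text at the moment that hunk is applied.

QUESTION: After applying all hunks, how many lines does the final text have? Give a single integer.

Answer: 4

Derivation:
Hunk 1: at line 2 remove [die,owv,zpp] add [ayu,wcu,hxc] -> 7 lines: icroh tdlvs ayu wcu hxc lhedl mwaq
Hunk 2: at line 1 remove [tdlvs,ayu,wcu] add [zymr] -> 5 lines: icroh zymr hxc lhedl mwaq
Hunk 3: at line 1 remove [zymr] add [vny,vfk] -> 6 lines: icroh vny vfk hxc lhedl mwaq
Hunk 4: at line 2 remove [vfk,hxc,lhedl] add [bdug] -> 4 lines: icroh vny bdug mwaq
Final line count: 4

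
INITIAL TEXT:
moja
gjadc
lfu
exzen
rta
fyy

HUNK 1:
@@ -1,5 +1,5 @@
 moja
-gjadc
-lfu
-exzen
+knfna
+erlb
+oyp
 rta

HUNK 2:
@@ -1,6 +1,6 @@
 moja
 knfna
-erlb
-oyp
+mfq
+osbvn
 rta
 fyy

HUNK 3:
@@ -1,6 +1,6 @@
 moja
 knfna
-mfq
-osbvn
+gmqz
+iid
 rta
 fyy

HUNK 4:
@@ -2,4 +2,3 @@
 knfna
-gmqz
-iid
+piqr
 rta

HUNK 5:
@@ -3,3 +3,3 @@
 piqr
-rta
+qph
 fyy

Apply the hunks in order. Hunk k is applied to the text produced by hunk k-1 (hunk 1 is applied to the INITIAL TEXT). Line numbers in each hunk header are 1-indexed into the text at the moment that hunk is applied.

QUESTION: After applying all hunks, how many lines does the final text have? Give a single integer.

Answer: 5

Derivation:
Hunk 1: at line 1 remove [gjadc,lfu,exzen] add [knfna,erlb,oyp] -> 6 lines: moja knfna erlb oyp rta fyy
Hunk 2: at line 1 remove [erlb,oyp] add [mfq,osbvn] -> 6 lines: moja knfna mfq osbvn rta fyy
Hunk 3: at line 1 remove [mfq,osbvn] add [gmqz,iid] -> 6 lines: moja knfna gmqz iid rta fyy
Hunk 4: at line 2 remove [gmqz,iid] add [piqr] -> 5 lines: moja knfna piqr rta fyy
Hunk 5: at line 3 remove [rta] add [qph] -> 5 lines: moja knfna piqr qph fyy
Final line count: 5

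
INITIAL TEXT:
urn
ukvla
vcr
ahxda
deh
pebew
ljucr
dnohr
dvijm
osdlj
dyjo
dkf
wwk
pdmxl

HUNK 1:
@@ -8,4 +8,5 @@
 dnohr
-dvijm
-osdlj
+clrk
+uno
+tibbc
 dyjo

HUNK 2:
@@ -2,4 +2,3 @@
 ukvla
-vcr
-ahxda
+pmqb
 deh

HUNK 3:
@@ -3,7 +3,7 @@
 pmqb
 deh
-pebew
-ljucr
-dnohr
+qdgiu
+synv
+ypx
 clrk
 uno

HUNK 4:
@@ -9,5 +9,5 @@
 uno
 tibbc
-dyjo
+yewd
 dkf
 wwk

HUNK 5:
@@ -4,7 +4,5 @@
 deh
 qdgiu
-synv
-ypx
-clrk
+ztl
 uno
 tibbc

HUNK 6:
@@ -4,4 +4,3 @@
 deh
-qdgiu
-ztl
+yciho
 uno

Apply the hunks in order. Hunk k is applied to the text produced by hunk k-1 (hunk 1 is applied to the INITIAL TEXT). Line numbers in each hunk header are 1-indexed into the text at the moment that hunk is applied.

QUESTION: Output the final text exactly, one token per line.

Hunk 1: at line 8 remove [dvijm,osdlj] add [clrk,uno,tibbc] -> 15 lines: urn ukvla vcr ahxda deh pebew ljucr dnohr clrk uno tibbc dyjo dkf wwk pdmxl
Hunk 2: at line 2 remove [vcr,ahxda] add [pmqb] -> 14 lines: urn ukvla pmqb deh pebew ljucr dnohr clrk uno tibbc dyjo dkf wwk pdmxl
Hunk 3: at line 3 remove [pebew,ljucr,dnohr] add [qdgiu,synv,ypx] -> 14 lines: urn ukvla pmqb deh qdgiu synv ypx clrk uno tibbc dyjo dkf wwk pdmxl
Hunk 4: at line 9 remove [dyjo] add [yewd] -> 14 lines: urn ukvla pmqb deh qdgiu synv ypx clrk uno tibbc yewd dkf wwk pdmxl
Hunk 5: at line 4 remove [synv,ypx,clrk] add [ztl] -> 12 lines: urn ukvla pmqb deh qdgiu ztl uno tibbc yewd dkf wwk pdmxl
Hunk 6: at line 4 remove [qdgiu,ztl] add [yciho] -> 11 lines: urn ukvla pmqb deh yciho uno tibbc yewd dkf wwk pdmxl

Answer: urn
ukvla
pmqb
deh
yciho
uno
tibbc
yewd
dkf
wwk
pdmxl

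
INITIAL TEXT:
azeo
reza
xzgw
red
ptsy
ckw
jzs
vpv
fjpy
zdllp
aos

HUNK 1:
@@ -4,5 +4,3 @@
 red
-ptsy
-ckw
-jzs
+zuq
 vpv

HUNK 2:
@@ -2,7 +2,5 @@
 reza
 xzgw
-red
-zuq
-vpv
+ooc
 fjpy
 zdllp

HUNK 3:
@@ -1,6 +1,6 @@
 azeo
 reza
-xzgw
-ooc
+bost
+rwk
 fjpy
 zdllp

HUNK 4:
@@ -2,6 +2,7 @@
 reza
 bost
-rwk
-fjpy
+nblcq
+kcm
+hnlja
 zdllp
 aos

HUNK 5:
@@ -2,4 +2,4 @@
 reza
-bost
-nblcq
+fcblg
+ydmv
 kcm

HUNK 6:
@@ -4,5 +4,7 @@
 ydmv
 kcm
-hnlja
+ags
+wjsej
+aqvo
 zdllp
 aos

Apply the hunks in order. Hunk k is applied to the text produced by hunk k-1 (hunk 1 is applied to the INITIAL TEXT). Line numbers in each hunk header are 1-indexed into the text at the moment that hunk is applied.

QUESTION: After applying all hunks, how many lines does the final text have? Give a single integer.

Hunk 1: at line 4 remove [ptsy,ckw,jzs] add [zuq] -> 9 lines: azeo reza xzgw red zuq vpv fjpy zdllp aos
Hunk 2: at line 2 remove [red,zuq,vpv] add [ooc] -> 7 lines: azeo reza xzgw ooc fjpy zdllp aos
Hunk 3: at line 1 remove [xzgw,ooc] add [bost,rwk] -> 7 lines: azeo reza bost rwk fjpy zdllp aos
Hunk 4: at line 2 remove [rwk,fjpy] add [nblcq,kcm,hnlja] -> 8 lines: azeo reza bost nblcq kcm hnlja zdllp aos
Hunk 5: at line 2 remove [bost,nblcq] add [fcblg,ydmv] -> 8 lines: azeo reza fcblg ydmv kcm hnlja zdllp aos
Hunk 6: at line 4 remove [hnlja] add [ags,wjsej,aqvo] -> 10 lines: azeo reza fcblg ydmv kcm ags wjsej aqvo zdllp aos
Final line count: 10

Answer: 10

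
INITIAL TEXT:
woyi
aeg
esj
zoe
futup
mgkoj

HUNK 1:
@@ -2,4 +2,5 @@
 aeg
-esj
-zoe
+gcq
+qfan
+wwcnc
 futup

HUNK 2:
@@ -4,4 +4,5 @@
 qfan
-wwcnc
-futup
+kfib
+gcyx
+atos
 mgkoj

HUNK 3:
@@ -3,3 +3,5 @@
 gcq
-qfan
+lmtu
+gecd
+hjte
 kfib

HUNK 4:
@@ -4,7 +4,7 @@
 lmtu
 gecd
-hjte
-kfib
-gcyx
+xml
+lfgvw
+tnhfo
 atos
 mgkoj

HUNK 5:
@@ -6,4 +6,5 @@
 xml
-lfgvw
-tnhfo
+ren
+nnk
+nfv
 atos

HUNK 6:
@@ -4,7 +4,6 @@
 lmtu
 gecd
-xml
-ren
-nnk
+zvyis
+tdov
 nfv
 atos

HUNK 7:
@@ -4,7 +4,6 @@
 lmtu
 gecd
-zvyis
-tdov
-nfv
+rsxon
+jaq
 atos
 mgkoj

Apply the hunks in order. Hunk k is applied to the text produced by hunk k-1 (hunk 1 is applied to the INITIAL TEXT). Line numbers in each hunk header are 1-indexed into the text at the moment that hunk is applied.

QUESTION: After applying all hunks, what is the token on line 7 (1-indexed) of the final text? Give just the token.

Hunk 1: at line 2 remove [esj,zoe] add [gcq,qfan,wwcnc] -> 7 lines: woyi aeg gcq qfan wwcnc futup mgkoj
Hunk 2: at line 4 remove [wwcnc,futup] add [kfib,gcyx,atos] -> 8 lines: woyi aeg gcq qfan kfib gcyx atos mgkoj
Hunk 3: at line 3 remove [qfan] add [lmtu,gecd,hjte] -> 10 lines: woyi aeg gcq lmtu gecd hjte kfib gcyx atos mgkoj
Hunk 4: at line 4 remove [hjte,kfib,gcyx] add [xml,lfgvw,tnhfo] -> 10 lines: woyi aeg gcq lmtu gecd xml lfgvw tnhfo atos mgkoj
Hunk 5: at line 6 remove [lfgvw,tnhfo] add [ren,nnk,nfv] -> 11 lines: woyi aeg gcq lmtu gecd xml ren nnk nfv atos mgkoj
Hunk 6: at line 4 remove [xml,ren,nnk] add [zvyis,tdov] -> 10 lines: woyi aeg gcq lmtu gecd zvyis tdov nfv atos mgkoj
Hunk 7: at line 4 remove [zvyis,tdov,nfv] add [rsxon,jaq] -> 9 lines: woyi aeg gcq lmtu gecd rsxon jaq atos mgkoj
Final line 7: jaq

Answer: jaq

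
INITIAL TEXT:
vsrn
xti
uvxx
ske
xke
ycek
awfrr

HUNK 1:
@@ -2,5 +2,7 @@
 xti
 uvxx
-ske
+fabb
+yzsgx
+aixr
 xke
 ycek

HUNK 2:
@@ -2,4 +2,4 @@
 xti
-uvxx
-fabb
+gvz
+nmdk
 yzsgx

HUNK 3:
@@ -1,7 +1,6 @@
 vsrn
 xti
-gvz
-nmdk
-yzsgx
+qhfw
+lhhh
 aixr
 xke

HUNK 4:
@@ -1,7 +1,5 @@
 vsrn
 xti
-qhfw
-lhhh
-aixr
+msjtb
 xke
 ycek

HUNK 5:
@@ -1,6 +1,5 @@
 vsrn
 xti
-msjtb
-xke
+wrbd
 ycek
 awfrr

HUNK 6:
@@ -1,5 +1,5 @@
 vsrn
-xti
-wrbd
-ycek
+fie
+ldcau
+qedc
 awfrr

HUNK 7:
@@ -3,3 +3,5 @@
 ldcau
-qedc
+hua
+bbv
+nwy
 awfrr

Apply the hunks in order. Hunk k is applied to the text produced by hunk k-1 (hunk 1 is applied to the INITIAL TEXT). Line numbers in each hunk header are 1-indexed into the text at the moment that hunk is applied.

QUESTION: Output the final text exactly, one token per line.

Answer: vsrn
fie
ldcau
hua
bbv
nwy
awfrr

Derivation:
Hunk 1: at line 2 remove [ske] add [fabb,yzsgx,aixr] -> 9 lines: vsrn xti uvxx fabb yzsgx aixr xke ycek awfrr
Hunk 2: at line 2 remove [uvxx,fabb] add [gvz,nmdk] -> 9 lines: vsrn xti gvz nmdk yzsgx aixr xke ycek awfrr
Hunk 3: at line 1 remove [gvz,nmdk,yzsgx] add [qhfw,lhhh] -> 8 lines: vsrn xti qhfw lhhh aixr xke ycek awfrr
Hunk 4: at line 1 remove [qhfw,lhhh,aixr] add [msjtb] -> 6 lines: vsrn xti msjtb xke ycek awfrr
Hunk 5: at line 1 remove [msjtb,xke] add [wrbd] -> 5 lines: vsrn xti wrbd ycek awfrr
Hunk 6: at line 1 remove [xti,wrbd,ycek] add [fie,ldcau,qedc] -> 5 lines: vsrn fie ldcau qedc awfrr
Hunk 7: at line 3 remove [qedc] add [hua,bbv,nwy] -> 7 lines: vsrn fie ldcau hua bbv nwy awfrr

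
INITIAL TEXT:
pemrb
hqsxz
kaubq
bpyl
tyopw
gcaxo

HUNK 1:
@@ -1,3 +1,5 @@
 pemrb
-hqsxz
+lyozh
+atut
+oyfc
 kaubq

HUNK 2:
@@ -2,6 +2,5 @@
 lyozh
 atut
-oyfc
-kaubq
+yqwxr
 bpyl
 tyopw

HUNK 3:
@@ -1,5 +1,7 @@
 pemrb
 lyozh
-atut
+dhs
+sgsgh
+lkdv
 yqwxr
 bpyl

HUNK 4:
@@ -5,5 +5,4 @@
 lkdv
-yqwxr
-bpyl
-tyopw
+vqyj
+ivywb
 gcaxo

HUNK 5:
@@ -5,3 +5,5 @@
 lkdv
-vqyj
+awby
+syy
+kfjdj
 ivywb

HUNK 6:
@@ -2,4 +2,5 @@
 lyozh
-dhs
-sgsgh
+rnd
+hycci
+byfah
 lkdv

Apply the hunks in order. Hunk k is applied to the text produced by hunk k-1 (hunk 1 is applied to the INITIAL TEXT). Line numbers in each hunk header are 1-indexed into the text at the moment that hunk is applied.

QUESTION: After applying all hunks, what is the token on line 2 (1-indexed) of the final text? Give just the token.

Hunk 1: at line 1 remove [hqsxz] add [lyozh,atut,oyfc] -> 8 lines: pemrb lyozh atut oyfc kaubq bpyl tyopw gcaxo
Hunk 2: at line 2 remove [oyfc,kaubq] add [yqwxr] -> 7 lines: pemrb lyozh atut yqwxr bpyl tyopw gcaxo
Hunk 3: at line 1 remove [atut] add [dhs,sgsgh,lkdv] -> 9 lines: pemrb lyozh dhs sgsgh lkdv yqwxr bpyl tyopw gcaxo
Hunk 4: at line 5 remove [yqwxr,bpyl,tyopw] add [vqyj,ivywb] -> 8 lines: pemrb lyozh dhs sgsgh lkdv vqyj ivywb gcaxo
Hunk 5: at line 5 remove [vqyj] add [awby,syy,kfjdj] -> 10 lines: pemrb lyozh dhs sgsgh lkdv awby syy kfjdj ivywb gcaxo
Hunk 6: at line 2 remove [dhs,sgsgh] add [rnd,hycci,byfah] -> 11 lines: pemrb lyozh rnd hycci byfah lkdv awby syy kfjdj ivywb gcaxo
Final line 2: lyozh

Answer: lyozh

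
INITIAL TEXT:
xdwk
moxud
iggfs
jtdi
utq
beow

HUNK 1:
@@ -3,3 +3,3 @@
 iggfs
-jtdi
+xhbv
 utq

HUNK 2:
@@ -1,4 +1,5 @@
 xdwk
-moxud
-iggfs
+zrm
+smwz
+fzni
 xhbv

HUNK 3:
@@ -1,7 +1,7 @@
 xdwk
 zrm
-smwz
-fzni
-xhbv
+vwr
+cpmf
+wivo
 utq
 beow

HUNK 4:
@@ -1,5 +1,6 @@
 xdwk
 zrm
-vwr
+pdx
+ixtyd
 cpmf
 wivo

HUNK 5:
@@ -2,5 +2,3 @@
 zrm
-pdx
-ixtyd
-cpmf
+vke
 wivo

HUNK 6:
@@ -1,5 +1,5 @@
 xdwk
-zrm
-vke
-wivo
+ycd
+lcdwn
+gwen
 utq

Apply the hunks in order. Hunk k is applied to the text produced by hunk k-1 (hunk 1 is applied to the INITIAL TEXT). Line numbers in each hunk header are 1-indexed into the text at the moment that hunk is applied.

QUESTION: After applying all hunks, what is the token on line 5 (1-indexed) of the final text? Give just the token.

Hunk 1: at line 3 remove [jtdi] add [xhbv] -> 6 lines: xdwk moxud iggfs xhbv utq beow
Hunk 2: at line 1 remove [moxud,iggfs] add [zrm,smwz,fzni] -> 7 lines: xdwk zrm smwz fzni xhbv utq beow
Hunk 3: at line 1 remove [smwz,fzni,xhbv] add [vwr,cpmf,wivo] -> 7 lines: xdwk zrm vwr cpmf wivo utq beow
Hunk 4: at line 1 remove [vwr] add [pdx,ixtyd] -> 8 lines: xdwk zrm pdx ixtyd cpmf wivo utq beow
Hunk 5: at line 2 remove [pdx,ixtyd,cpmf] add [vke] -> 6 lines: xdwk zrm vke wivo utq beow
Hunk 6: at line 1 remove [zrm,vke,wivo] add [ycd,lcdwn,gwen] -> 6 lines: xdwk ycd lcdwn gwen utq beow
Final line 5: utq

Answer: utq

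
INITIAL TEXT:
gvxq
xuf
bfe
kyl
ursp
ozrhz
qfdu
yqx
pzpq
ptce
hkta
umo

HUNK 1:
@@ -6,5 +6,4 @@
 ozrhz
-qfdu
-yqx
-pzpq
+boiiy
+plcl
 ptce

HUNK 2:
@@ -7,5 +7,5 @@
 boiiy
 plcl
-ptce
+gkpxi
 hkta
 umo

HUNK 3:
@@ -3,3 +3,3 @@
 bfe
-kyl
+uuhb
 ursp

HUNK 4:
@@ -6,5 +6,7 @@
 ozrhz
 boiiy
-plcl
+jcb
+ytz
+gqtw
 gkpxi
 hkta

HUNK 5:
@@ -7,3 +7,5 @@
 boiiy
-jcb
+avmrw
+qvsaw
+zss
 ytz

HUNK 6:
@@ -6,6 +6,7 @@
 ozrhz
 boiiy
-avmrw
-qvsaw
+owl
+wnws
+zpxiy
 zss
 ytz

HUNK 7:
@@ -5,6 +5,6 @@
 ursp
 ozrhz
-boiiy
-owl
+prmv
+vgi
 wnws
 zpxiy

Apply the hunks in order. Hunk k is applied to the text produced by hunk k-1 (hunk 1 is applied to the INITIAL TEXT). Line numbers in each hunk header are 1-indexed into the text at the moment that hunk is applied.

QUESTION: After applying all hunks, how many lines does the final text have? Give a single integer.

Hunk 1: at line 6 remove [qfdu,yqx,pzpq] add [boiiy,plcl] -> 11 lines: gvxq xuf bfe kyl ursp ozrhz boiiy plcl ptce hkta umo
Hunk 2: at line 7 remove [ptce] add [gkpxi] -> 11 lines: gvxq xuf bfe kyl ursp ozrhz boiiy plcl gkpxi hkta umo
Hunk 3: at line 3 remove [kyl] add [uuhb] -> 11 lines: gvxq xuf bfe uuhb ursp ozrhz boiiy plcl gkpxi hkta umo
Hunk 4: at line 6 remove [plcl] add [jcb,ytz,gqtw] -> 13 lines: gvxq xuf bfe uuhb ursp ozrhz boiiy jcb ytz gqtw gkpxi hkta umo
Hunk 5: at line 7 remove [jcb] add [avmrw,qvsaw,zss] -> 15 lines: gvxq xuf bfe uuhb ursp ozrhz boiiy avmrw qvsaw zss ytz gqtw gkpxi hkta umo
Hunk 6: at line 6 remove [avmrw,qvsaw] add [owl,wnws,zpxiy] -> 16 lines: gvxq xuf bfe uuhb ursp ozrhz boiiy owl wnws zpxiy zss ytz gqtw gkpxi hkta umo
Hunk 7: at line 5 remove [boiiy,owl] add [prmv,vgi] -> 16 lines: gvxq xuf bfe uuhb ursp ozrhz prmv vgi wnws zpxiy zss ytz gqtw gkpxi hkta umo
Final line count: 16

Answer: 16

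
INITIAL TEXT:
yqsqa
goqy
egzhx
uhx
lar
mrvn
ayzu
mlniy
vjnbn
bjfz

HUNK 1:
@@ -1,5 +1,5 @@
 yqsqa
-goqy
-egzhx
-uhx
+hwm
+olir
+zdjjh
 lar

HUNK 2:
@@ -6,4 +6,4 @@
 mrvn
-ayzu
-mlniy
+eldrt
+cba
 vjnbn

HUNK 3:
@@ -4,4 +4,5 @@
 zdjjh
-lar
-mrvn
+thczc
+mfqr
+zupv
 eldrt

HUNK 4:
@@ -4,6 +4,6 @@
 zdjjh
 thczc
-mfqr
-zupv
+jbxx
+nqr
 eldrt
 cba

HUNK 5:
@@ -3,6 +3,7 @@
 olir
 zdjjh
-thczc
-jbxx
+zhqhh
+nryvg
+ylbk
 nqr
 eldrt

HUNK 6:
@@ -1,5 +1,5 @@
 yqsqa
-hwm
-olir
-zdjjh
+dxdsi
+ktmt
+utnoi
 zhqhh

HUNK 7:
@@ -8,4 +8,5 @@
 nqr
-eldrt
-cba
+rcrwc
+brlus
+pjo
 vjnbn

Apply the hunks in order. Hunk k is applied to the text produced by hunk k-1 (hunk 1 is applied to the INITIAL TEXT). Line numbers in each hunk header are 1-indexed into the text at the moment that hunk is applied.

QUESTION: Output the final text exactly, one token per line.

Answer: yqsqa
dxdsi
ktmt
utnoi
zhqhh
nryvg
ylbk
nqr
rcrwc
brlus
pjo
vjnbn
bjfz

Derivation:
Hunk 1: at line 1 remove [goqy,egzhx,uhx] add [hwm,olir,zdjjh] -> 10 lines: yqsqa hwm olir zdjjh lar mrvn ayzu mlniy vjnbn bjfz
Hunk 2: at line 6 remove [ayzu,mlniy] add [eldrt,cba] -> 10 lines: yqsqa hwm olir zdjjh lar mrvn eldrt cba vjnbn bjfz
Hunk 3: at line 4 remove [lar,mrvn] add [thczc,mfqr,zupv] -> 11 lines: yqsqa hwm olir zdjjh thczc mfqr zupv eldrt cba vjnbn bjfz
Hunk 4: at line 4 remove [mfqr,zupv] add [jbxx,nqr] -> 11 lines: yqsqa hwm olir zdjjh thczc jbxx nqr eldrt cba vjnbn bjfz
Hunk 5: at line 3 remove [thczc,jbxx] add [zhqhh,nryvg,ylbk] -> 12 lines: yqsqa hwm olir zdjjh zhqhh nryvg ylbk nqr eldrt cba vjnbn bjfz
Hunk 6: at line 1 remove [hwm,olir,zdjjh] add [dxdsi,ktmt,utnoi] -> 12 lines: yqsqa dxdsi ktmt utnoi zhqhh nryvg ylbk nqr eldrt cba vjnbn bjfz
Hunk 7: at line 8 remove [eldrt,cba] add [rcrwc,brlus,pjo] -> 13 lines: yqsqa dxdsi ktmt utnoi zhqhh nryvg ylbk nqr rcrwc brlus pjo vjnbn bjfz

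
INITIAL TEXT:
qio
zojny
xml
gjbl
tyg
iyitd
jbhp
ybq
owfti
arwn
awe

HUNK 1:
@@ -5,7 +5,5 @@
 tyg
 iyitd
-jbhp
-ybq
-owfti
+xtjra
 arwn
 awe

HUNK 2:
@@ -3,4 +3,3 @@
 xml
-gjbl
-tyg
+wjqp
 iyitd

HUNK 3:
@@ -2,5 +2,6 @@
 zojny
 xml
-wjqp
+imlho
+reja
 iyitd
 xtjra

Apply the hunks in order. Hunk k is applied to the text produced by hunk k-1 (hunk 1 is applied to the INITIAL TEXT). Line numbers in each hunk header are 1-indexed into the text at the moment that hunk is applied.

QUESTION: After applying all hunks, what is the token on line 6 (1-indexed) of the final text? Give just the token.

Answer: iyitd

Derivation:
Hunk 1: at line 5 remove [jbhp,ybq,owfti] add [xtjra] -> 9 lines: qio zojny xml gjbl tyg iyitd xtjra arwn awe
Hunk 2: at line 3 remove [gjbl,tyg] add [wjqp] -> 8 lines: qio zojny xml wjqp iyitd xtjra arwn awe
Hunk 3: at line 2 remove [wjqp] add [imlho,reja] -> 9 lines: qio zojny xml imlho reja iyitd xtjra arwn awe
Final line 6: iyitd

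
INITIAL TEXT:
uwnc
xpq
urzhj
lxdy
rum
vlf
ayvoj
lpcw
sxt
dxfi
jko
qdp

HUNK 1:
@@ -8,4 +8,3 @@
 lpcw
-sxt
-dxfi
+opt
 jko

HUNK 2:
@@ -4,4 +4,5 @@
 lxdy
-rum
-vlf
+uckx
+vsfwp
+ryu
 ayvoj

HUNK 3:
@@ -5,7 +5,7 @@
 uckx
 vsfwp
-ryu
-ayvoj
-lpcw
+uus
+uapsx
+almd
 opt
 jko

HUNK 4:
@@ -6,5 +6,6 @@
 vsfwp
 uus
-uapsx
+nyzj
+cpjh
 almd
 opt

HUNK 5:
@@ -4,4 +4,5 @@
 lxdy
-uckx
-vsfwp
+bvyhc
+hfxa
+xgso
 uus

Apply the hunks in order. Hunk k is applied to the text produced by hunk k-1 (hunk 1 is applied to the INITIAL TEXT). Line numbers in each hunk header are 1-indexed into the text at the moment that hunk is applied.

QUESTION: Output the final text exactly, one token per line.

Hunk 1: at line 8 remove [sxt,dxfi] add [opt] -> 11 lines: uwnc xpq urzhj lxdy rum vlf ayvoj lpcw opt jko qdp
Hunk 2: at line 4 remove [rum,vlf] add [uckx,vsfwp,ryu] -> 12 lines: uwnc xpq urzhj lxdy uckx vsfwp ryu ayvoj lpcw opt jko qdp
Hunk 3: at line 5 remove [ryu,ayvoj,lpcw] add [uus,uapsx,almd] -> 12 lines: uwnc xpq urzhj lxdy uckx vsfwp uus uapsx almd opt jko qdp
Hunk 4: at line 6 remove [uapsx] add [nyzj,cpjh] -> 13 lines: uwnc xpq urzhj lxdy uckx vsfwp uus nyzj cpjh almd opt jko qdp
Hunk 5: at line 4 remove [uckx,vsfwp] add [bvyhc,hfxa,xgso] -> 14 lines: uwnc xpq urzhj lxdy bvyhc hfxa xgso uus nyzj cpjh almd opt jko qdp

Answer: uwnc
xpq
urzhj
lxdy
bvyhc
hfxa
xgso
uus
nyzj
cpjh
almd
opt
jko
qdp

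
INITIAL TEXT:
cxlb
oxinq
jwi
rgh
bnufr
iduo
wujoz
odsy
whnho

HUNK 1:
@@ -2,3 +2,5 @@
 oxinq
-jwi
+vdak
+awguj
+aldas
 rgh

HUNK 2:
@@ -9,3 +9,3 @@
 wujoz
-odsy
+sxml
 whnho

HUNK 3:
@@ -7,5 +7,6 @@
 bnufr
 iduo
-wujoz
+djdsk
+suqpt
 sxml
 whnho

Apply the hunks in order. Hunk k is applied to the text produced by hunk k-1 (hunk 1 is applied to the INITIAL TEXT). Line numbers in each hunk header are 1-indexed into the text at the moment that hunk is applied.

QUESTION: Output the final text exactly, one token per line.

Answer: cxlb
oxinq
vdak
awguj
aldas
rgh
bnufr
iduo
djdsk
suqpt
sxml
whnho

Derivation:
Hunk 1: at line 2 remove [jwi] add [vdak,awguj,aldas] -> 11 lines: cxlb oxinq vdak awguj aldas rgh bnufr iduo wujoz odsy whnho
Hunk 2: at line 9 remove [odsy] add [sxml] -> 11 lines: cxlb oxinq vdak awguj aldas rgh bnufr iduo wujoz sxml whnho
Hunk 3: at line 7 remove [wujoz] add [djdsk,suqpt] -> 12 lines: cxlb oxinq vdak awguj aldas rgh bnufr iduo djdsk suqpt sxml whnho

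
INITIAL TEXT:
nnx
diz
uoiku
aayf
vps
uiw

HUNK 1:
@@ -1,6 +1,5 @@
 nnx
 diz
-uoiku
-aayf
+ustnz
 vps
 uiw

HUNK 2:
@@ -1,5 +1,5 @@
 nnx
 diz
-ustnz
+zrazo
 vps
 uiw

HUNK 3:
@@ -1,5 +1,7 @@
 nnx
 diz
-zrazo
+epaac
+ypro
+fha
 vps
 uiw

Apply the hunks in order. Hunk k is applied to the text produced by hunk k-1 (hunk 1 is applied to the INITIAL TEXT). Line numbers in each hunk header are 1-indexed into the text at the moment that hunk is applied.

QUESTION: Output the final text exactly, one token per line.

Hunk 1: at line 1 remove [uoiku,aayf] add [ustnz] -> 5 lines: nnx diz ustnz vps uiw
Hunk 2: at line 1 remove [ustnz] add [zrazo] -> 5 lines: nnx diz zrazo vps uiw
Hunk 3: at line 1 remove [zrazo] add [epaac,ypro,fha] -> 7 lines: nnx diz epaac ypro fha vps uiw

Answer: nnx
diz
epaac
ypro
fha
vps
uiw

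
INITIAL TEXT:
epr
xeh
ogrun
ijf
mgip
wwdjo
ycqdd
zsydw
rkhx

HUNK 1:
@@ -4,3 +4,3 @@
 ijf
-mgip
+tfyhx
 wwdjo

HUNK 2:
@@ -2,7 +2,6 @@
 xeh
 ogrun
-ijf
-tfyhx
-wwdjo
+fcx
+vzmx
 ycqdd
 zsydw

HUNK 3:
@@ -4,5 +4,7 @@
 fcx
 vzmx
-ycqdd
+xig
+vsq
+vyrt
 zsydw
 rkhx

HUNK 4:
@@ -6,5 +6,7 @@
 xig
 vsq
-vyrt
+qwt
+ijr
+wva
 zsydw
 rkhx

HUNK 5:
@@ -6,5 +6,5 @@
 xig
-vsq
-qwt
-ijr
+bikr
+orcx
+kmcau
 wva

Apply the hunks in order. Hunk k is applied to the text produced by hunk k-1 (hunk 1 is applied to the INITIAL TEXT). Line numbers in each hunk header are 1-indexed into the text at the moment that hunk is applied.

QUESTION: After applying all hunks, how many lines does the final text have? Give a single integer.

Answer: 12

Derivation:
Hunk 1: at line 4 remove [mgip] add [tfyhx] -> 9 lines: epr xeh ogrun ijf tfyhx wwdjo ycqdd zsydw rkhx
Hunk 2: at line 2 remove [ijf,tfyhx,wwdjo] add [fcx,vzmx] -> 8 lines: epr xeh ogrun fcx vzmx ycqdd zsydw rkhx
Hunk 3: at line 4 remove [ycqdd] add [xig,vsq,vyrt] -> 10 lines: epr xeh ogrun fcx vzmx xig vsq vyrt zsydw rkhx
Hunk 4: at line 6 remove [vyrt] add [qwt,ijr,wva] -> 12 lines: epr xeh ogrun fcx vzmx xig vsq qwt ijr wva zsydw rkhx
Hunk 5: at line 6 remove [vsq,qwt,ijr] add [bikr,orcx,kmcau] -> 12 lines: epr xeh ogrun fcx vzmx xig bikr orcx kmcau wva zsydw rkhx
Final line count: 12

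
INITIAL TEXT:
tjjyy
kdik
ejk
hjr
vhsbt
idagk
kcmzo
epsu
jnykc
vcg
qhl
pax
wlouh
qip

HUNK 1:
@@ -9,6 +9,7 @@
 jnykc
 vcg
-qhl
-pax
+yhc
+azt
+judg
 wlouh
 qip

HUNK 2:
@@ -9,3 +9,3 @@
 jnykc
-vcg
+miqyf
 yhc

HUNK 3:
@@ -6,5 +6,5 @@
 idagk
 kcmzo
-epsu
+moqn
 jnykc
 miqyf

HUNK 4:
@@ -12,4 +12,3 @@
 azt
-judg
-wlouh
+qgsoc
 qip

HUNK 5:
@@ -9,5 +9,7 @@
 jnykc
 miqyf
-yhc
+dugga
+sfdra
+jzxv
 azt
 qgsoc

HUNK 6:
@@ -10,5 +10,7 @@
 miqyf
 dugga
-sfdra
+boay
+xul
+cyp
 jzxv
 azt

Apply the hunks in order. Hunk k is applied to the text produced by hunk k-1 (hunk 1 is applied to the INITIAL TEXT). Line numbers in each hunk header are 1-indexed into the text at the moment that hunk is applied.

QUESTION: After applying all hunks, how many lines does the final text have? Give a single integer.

Answer: 18

Derivation:
Hunk 1: at line 9 remove [qhl,pax] add [yhc,azt,judg] -> 15 lines: tjjyy kdik ejk hjr vhsbt idagk kcmzo epsu jnykc vcg yhc azt judg wlouh qip
Hunk 2: at line 9 remove [vcg] add [miqyf] -> 15 lines: tjjyy kdik ejk hjr vhsbt idagk kcmzo epsu jnykc miqyf yhc azt judg wlouh qip
Hunk 3: at line 6 remove [epsu] add [moqn] -> 15 lines: tjjyy kdik ejk hjr vhsbt idagk kcmzo moqn jnykc miqyf yhc azt judg wlouh qip
Hunk 4: at line 12 remove [judg,wlouh] add [qgsoc] -> 14 lines: tjjyy kdik ejk hjr vhsbt idagk kcmzo moqn jnykc miqyf yhc azt qgsoc qip
Hunk 5: at line 9 remove [yhc] add [dugga,sfdra,jzxv] -> 16 lines: tjjyy kdik ejk hjr vhsbt idagk kcmzo moqn jnykc miqyf dugga sfdra jzxv azt qgsoc qip
Hunk 6: at line 10 remove [sfdra] add [boay,xul,cyp] -> 18 lines: tjjyy kdik ejk hjr vhsbt idagk kcmzo moqn jnykc miqyf dugga boay xul cyp jzxv azt qgsoc qip
Final line count: 18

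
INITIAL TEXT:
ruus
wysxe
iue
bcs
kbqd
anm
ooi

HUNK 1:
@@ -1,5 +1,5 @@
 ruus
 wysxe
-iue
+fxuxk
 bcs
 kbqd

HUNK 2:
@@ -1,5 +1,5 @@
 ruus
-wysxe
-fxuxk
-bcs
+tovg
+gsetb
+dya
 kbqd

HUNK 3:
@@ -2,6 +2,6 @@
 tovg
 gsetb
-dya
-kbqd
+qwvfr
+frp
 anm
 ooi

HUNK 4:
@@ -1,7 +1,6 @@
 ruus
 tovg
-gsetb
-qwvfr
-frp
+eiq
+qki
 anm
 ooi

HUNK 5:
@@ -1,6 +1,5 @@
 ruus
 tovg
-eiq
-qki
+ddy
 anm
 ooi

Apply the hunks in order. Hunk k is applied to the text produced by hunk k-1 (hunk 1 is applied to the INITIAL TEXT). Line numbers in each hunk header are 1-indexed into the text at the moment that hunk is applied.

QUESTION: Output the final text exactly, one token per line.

Answer: ruus
tovg
ddy
anm
ooi

Derivation:
Hunk 1: at line 1 remove [iue] add [fxuxk] -> 7 lines: ruus wysxe fxuxk bcs kbqd anm ooi
Hunk 2: at line 1 remove [wysxe,fxuxk,bcs] add [tovg,gsetb,dya] -> 7 lines: ruus tovg gsetb dya kbqd anm ooi
Hunk 3: at line 2 remove [dya,kbqd] add [qwvfr,frp] -> 7 lines: ruus tovg gsetb qwvfr frp anm ooi
Hunk 4: at line 1 remove [gsetb,qwvfr,frp] add [eiq,qki] -> 6 lines: ruus tovg eiq qki anm ooi
Hunk 5: at line 1 remove [eiq,qki] add [ddy] -> 5 lines: ruus tovg ddy anm ooi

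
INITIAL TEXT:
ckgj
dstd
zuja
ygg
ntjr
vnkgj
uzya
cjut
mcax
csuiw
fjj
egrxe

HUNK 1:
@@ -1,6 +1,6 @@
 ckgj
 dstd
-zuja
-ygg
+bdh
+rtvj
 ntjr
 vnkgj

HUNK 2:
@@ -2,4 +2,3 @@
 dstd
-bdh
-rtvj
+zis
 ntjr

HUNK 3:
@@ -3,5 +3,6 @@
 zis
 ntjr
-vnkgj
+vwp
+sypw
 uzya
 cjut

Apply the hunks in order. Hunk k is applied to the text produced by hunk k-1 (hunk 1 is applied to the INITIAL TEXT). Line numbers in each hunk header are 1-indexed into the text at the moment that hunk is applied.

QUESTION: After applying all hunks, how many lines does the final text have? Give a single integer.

Hunk 1: at line 1 remove [zuja,ygg] add [bdh,rtvj] -> 12 lines: ckgj dstd bdh rtvj ntjr vnkgj uzya cjut mcax csuiw fjj egrxe
Hunk 2: at line 2 remove [bdh,rtvj] add [zis] -> 11 lines: ckgj dstd zis ntjr vnkgj uzya cjut mcax csuiw fjj egrxe
Hunk 3: at line 3 remove [vnkgj] add [vwp,sypw] -> 12 lines: ckgj dstd zis ntjr vwp sypw uzya cjut mcax csuiw fjj egrxe
Final line count: 12

Answer: 12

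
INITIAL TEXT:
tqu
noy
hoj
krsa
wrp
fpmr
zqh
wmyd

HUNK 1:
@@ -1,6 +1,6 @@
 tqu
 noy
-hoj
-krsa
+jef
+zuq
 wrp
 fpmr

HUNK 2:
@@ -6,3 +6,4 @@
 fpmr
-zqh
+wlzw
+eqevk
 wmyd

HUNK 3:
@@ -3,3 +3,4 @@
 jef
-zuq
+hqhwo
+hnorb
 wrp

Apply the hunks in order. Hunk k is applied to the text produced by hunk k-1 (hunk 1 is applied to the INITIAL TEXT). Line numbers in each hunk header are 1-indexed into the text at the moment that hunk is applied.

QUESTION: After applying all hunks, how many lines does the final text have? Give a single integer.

Hunk 1: at line 1 remove [hoj,krsa] add [jef,zuq] -> 8 lines: tqu noy jef zuq wrp fpmr zqh wmyd
Hunk 2: at line 6 remove [zqh] add [wlzw,eqevk] -> 9 lines: tqu noy jef zuq wrp fpmr wlzw eqevk wmyd
Hunk 3: at line 3 remove [zuq] add [hqhwo,hnorb] -> 10 lines: tqu noy jef hqhwo hnorb wrp fpmr wlzw eqevk wmyd
Final line count: 10

Answer: 10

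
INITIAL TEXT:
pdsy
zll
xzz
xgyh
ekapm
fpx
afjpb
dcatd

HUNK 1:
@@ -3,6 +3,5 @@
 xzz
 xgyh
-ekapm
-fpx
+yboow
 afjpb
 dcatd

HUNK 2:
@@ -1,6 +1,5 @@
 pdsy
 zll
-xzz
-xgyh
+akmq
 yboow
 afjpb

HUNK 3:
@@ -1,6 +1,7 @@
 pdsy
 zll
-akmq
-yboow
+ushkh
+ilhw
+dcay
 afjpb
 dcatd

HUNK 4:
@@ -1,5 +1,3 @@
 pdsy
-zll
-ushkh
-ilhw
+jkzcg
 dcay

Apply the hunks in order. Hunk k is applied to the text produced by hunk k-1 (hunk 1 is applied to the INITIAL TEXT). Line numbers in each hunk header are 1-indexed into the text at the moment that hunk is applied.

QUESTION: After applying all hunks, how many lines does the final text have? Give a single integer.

Hunk 1: at line 3 remove [ekapm,fpx] add [yboow] -> 7 lines: pdsy zll xzz xgyh yboow afjpb dcatd
Hunk 2: at line 1 remove [xzz,xgyh] add [akmq] -> 6 lines: pdsy zll akmq yboow afjpb dcatd
Hunk 3: at line 1 remove [akmq,yboow] add [ushkh,ilhw,dcay] -> 7 lines: pdsy zll ushkh ilhw dcay afjpb dcatd
Hunk 4: at line 1 remove [zll,ushkh,ilhw] add [jkzcg] -> 5 lines: pdsy jkzcg dcay afjpb dcatd
Final line count: 5

Answer: 5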